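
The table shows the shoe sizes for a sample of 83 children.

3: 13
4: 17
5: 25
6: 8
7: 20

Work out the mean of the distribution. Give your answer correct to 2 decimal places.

Values: 3, 4, 5, 6, 7
Σfx = 13×3 + 17×4 + 25×5 + 8×6 + 20×7 = 420
n = Σf = 83
Mean = 420 / 83 = 5.0602

5.06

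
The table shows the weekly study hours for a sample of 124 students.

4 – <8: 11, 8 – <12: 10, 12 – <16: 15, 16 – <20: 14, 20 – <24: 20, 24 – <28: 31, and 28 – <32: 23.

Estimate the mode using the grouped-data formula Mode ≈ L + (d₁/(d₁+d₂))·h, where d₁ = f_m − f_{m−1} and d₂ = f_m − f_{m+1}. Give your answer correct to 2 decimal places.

Modal class: 24 – <28 (highest frequency 31).
d₁ = 31 − 20 = 11, d₂ = 31 − 23 = 8
Mode ≈ 24 + (11/(11+8)) × 4 = 24 + 2.3158 = 26.3158

26.32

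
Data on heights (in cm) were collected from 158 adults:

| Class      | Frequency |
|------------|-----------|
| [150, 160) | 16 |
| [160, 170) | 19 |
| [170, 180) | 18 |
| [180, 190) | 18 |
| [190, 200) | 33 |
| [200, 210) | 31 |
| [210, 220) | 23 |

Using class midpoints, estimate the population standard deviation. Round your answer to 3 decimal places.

19.147

Midpoints: 155, 165, 175, 185, 195, 205, 215
n = 158, Σfm = 29830, mean = 188.7975
Σfm² = 5689750
Σf(m − x̄)² = Σfm² − (Σfm)²/n = 5689750 − 29830²/158 = 57921.5190
Population variance = 57921.5190 / 158 = 366.5919
Standard deviation = √366.5919 = 19.1466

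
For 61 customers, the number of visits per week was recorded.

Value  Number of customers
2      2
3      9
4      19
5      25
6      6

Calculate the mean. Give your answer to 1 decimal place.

Values: 2, 3, 4, 5, 6
Σfx = 2×2 + 9×3 + 19×4 + 25×5 + 6×6 = 268
n = Σf = 61
Mean = 268 / 61 = 4.3934

4.4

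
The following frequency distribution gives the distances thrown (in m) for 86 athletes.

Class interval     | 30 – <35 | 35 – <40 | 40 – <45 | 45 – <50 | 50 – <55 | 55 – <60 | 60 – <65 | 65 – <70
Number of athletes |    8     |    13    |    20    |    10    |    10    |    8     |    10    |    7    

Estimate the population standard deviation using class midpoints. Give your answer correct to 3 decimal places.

10.589

Midpoints: 32.5, 37.5, 42.5, 47.5, 52.5, 57.5, 62.5, 67.5
n = 86, Σfm = 4155, mean = 48.3140
Σfm² = 210387.5
Σf(m − x̄)² = Σfm² − (Σfm)²/n = 210387.5 − 4155²/86 = 9643.0233
Population variance = 9643.0233 / 86 = 112.1282
Standard deviation = √112.1282 = 10.5891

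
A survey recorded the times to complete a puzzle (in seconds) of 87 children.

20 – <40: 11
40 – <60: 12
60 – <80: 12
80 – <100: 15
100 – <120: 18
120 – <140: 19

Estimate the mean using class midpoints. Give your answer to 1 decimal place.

Midpoints: 30, 50, 70, 90, 110, 130
Σfm = 11×30 + 12×50 + 12×70 + 15×90 + 18×110 + 19×130 = 7570
n = Σf = 87
Mean = 7570 / 87 = 87.0115

87.0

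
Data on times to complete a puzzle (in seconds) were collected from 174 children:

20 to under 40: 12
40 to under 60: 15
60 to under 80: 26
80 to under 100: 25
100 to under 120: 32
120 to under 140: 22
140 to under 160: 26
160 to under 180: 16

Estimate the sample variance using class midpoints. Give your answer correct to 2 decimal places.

Midpoints: 30, 50, 70, 90, 110, 130, 150, 170
n = 174, Σfm = 18180, mean = 104.4828
Σfm² = 2184600
Σf(m − x̄)² = Σfm² − (Σfm)²/n = 2184600 − 18180²/174 = 285103.4483
Sample variance = 285103.4483 / 173 = 1647.9968

1648.00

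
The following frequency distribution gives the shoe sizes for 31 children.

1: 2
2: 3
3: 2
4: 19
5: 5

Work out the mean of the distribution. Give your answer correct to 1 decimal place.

Values: 1, 2, 3, 4, 5
Σfx = 2×1 + 3×2 + 2×3 + 19×4 + 5×5 = 115
n = Σf = 31
Mean = 115 / 31 = 3.7097

3.7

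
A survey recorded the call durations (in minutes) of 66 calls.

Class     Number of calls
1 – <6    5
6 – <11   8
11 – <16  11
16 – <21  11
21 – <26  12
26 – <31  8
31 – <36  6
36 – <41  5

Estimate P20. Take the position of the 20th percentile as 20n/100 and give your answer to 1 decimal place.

Cumulative frequencies: 5, 13, 24, 35, 47, 55, 61, 66
n = 66; position = 20n/100 = 13.2.
This falls in the class 11 – <16: L = 11, F = 13, f = 11, h = 5.
20th percentile ≈ 11 + ((13.2 − 13) / 11) × 5 = 11.0909

11.1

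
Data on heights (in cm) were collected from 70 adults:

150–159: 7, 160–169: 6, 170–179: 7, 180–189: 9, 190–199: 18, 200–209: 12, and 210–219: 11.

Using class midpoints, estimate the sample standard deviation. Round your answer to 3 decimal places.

Midpoints: 154.5, 164.5, 174.5, 184.5, 194.5, 204.5, 214.5
n = 70, Σfm = 13265, mean = 189.5000
Σfm² = 2537867.5
Σf(m − x̄)² = Σfm² − (Σfm)²/n = 2537867.5 − 13265²/70 = 24150.0000
Sample variance = 24150.0000 / 69 = 350.0000
Standard deviation = √350.0000 = 18.7083

18.708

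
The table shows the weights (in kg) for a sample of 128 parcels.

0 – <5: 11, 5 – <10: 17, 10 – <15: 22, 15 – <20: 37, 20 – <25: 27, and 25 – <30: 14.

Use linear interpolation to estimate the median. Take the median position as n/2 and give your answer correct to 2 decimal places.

Cumulative frequencies: 11, 28, 50, 87, 114, 128
n = 128; position = n/2 = 64.
This falls in the class 15 – <20: L = 15, F = 50, f = 37, h = 5.
Median ≈ 15 + ((64 − 50) / 37) × 5 = 16.8919

16.89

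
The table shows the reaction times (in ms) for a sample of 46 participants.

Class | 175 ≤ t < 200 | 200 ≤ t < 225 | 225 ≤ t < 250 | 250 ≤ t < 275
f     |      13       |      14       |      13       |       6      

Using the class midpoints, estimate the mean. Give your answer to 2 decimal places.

Midpoints: 187.5, 212.5, 237.5, 262.5
Σfm = 13×187.5 + 14×212.5 + 13×237.5 + 6×262.5 = 10075
n = Σf = 46
Mean = 10075 / 46 = 219.0217

219.02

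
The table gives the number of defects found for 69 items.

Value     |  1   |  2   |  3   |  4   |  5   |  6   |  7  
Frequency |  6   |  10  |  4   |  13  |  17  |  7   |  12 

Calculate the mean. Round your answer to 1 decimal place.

4.4

Values: 1, 2, 3, 4, 5, 6, 7
Σfx = 6×1 + 10×2 + 4×3 + 13×4 + 17×5 + 7×6 + 12×7 = 301
n = Σf = 69
Mean = 301 / 69 = 4.3623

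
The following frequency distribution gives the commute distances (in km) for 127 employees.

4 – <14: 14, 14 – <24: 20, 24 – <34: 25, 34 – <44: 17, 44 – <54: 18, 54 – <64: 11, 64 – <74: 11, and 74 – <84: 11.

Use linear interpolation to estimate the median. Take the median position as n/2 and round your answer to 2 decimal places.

36.65

Cumulative frequencies: 14, 34, 59, 76, 94, 105, 116, 127
n = 127; position = n/2 = 63.5.
This falls in the class 34 – <44: L = 34, F = 59, f = 17, h = 10.
Median ≈ 34 + ((63.5 − 59) / 17) × 10 = 36.6471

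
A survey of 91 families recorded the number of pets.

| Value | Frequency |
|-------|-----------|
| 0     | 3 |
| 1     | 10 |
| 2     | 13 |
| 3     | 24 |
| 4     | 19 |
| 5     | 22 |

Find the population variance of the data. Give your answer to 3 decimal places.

2.002

Values: 0, 1, 2, 3, 4, 5
n = 91, Σfx = 294, mean = 3.2308
Σfx² = 1132
Σf(x − x̄)² = Σfx² − (Σfx)²/n = 1132 − 294²/91 = 182.1538
Population variance = 182.1538 / 91 = 2.0017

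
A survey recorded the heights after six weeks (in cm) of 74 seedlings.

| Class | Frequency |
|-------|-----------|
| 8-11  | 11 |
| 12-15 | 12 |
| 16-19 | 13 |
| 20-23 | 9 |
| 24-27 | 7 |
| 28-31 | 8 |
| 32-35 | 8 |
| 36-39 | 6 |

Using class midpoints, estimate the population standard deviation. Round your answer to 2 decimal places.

8.91

Midpoints: 9.5, 13.5, 17.5, 21.5, 25.5, 29.5, 33.5, 37.5
n = 74, Σfm = 1595, mean = 21.5541
Σfm² = 40250.5
Σf(m − x̄)² = Σfm² − (Σfm)²/n = 40250.5 − 1595²/74 = 5871.7838
Population variance = 5871.7838 / 74 = 79.3484
Standard deviation = √79.3484 = 8.9078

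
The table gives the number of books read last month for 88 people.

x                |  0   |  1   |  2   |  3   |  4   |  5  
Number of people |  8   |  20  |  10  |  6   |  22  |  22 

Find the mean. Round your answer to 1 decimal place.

Values: 0, 1, 2, 3, 4, 5
Σfx = 8×0 + 20×1 + 10×2 + 6×3 + 22×4 + 22×5 = 256
n = Σf = 88
Mean = 256 / 88 = 2.9091

2.9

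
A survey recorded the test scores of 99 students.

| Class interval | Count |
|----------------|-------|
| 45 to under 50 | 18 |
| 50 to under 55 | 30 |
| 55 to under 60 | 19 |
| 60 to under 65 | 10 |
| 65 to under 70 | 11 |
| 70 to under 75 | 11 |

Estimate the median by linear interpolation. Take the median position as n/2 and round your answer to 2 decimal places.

Cumulative frequencies: 18, 48, 67, 77, 88, 99
n = 99; position = n/2 = 49.5.
This falls in the class 55 to under 60: L = 55, F = 48, f = 19, h = 5.
Median ≈ 55 + ((49.5 − 48) / 19) × 5 = 55.3947

55.39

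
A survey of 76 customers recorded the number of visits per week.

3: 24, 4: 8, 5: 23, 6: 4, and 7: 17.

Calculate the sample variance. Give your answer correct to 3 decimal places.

2.290

Values: 3, 4, 5, 6, 7
n = 76, Σfx = 362, mean = 4.7632
Σfx² = 1896
Σf(x − x̄)² = Σfx² − (Σfx)²/n = 1896 − 362²/76 = 171.7368
Sample variance = 171.7368 / 75 = 2.2898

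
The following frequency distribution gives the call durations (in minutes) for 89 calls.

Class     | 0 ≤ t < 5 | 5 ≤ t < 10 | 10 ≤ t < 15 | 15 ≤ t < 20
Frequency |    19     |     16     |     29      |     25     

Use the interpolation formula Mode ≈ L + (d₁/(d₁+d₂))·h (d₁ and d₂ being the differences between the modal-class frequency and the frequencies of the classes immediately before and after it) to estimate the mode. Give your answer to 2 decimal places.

Modal class: 10 ≤ t < 15 (highest frequency 29).
d₁ = 29 − 16 = 13, d₂ = 29 − 25 = 4
Mode ≈ 10 + (13/(13+4)) × 5 = 10 + 3.8235 = 13.8235

13.82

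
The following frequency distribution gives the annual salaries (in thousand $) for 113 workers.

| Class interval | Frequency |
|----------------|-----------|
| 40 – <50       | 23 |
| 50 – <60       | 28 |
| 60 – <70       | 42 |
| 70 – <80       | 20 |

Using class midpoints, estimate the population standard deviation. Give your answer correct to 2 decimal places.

Midpoints: 45, 55, 65, 75
n = 113, Σfm = 6805, mean = 60.2212
Σfm² = 421225
Σf(m − x̄)² = Σfm² − (Σfm)²/n = 421225 − 6805²/113 = 11419.4690
Population variance = 11419.4690 / 113 = 101.0572
Standard deviation = √101.0572 = 10.0527

10.05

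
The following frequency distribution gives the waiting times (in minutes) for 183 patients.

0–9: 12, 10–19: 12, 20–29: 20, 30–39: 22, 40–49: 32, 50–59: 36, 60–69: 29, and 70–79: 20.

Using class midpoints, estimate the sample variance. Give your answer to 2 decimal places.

Midpoints: 4.5, 14.5, 24.5, 34.5, 44.5, 54.5, 64.5, 74.5
n = 183, Σfm = 8223.5, mean = 44.9372
Σfm² = 442905.75
Σf(m − x̄)² = Σfm² − (Σfm)²/n = 442905.75 − 8223.5²/183 = 73365.0273
Sample variance = 73365.0273 / 182 = 403.1045

403.10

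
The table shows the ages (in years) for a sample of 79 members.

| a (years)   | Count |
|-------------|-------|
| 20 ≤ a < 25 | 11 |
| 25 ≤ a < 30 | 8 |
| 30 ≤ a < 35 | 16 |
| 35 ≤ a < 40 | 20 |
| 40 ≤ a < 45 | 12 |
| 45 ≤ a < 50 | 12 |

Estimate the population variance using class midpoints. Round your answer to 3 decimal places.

Midpoints: 22.5, 27.5, 32.5, 37.5, 42.5, 47.5
n = 79, Σfm = 2817.5, mean = 35.6646
Σfm² = 105393.75
Σf(m − x̄)² = Σfm² − (Σfm)²/n = 105393.75 − 2817.5²/79 = 4908.8608
Population variance = 4908.8608 / 79 = 62.1375

62.137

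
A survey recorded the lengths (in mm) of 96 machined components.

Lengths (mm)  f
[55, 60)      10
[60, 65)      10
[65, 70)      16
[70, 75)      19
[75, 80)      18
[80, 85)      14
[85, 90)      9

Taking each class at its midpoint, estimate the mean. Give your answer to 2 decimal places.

72.86

Midpoints: 57.5, 62.5, 67.5, 72.5, 77.5, 82.5, 87.5
Σfm = 10×57.5 + 10×62.5 + 16×67.5 + 19×72.5 + 18×77.5 + 14×82.5 + 9×87.5 = 6995
n = Σf = 96
Mean = 6995 / 96 = 72.8646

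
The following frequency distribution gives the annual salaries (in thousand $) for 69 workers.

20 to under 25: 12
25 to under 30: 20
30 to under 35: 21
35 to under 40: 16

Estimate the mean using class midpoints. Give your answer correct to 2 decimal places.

Midpoints: 22.5, 27.5, 32.5, 37.5
Σfm = 12×22.5 + 20×27.5 + 21×32.5 + 16×37.5 = 2102.5
n = Σf = 69
Mean = 2102.5 / 69 = 30.4710

30.47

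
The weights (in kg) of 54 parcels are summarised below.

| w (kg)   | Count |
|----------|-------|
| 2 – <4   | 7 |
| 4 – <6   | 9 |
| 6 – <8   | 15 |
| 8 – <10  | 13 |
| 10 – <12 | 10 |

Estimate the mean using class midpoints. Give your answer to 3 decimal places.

Midpoints: 3, 5, 7, 9, 11
Σfm = 7×3 + 9×5 + 15×7 + 13×9 + 10×11 = 398
n = Σf = 54
Mean = 398 / 54 = 7.3704

7.370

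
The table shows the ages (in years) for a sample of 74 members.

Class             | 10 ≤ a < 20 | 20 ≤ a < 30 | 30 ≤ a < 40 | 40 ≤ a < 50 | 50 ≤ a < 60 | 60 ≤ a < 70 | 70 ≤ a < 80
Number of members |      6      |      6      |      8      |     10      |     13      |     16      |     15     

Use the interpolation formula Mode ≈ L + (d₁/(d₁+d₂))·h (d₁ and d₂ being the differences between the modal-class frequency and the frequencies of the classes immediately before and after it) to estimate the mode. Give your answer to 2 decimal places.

67.50

Modal class: 60 ≤ a < 70 (highest frequency 16).
d₁ = 16 − 13 = 3, d₂ = 16 − 15 = 1
Mode ≈ 60 + (3/(3+1)) × 10 = 60 + 7.5000 = 67.5000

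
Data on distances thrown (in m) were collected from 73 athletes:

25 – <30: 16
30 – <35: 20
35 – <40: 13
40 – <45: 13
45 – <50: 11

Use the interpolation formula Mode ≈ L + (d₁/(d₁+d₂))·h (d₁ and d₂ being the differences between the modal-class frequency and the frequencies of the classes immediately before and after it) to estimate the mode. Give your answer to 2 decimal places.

Modal class: 30 – <35 (highest frequency 20).
d₁ = 20 − 16 = 4, d₂ = 20 − 13 = 7
Mode ≈ 30 + (4/(4+7)) × 5 = 30 + 1.8182 = 31.8182

31.82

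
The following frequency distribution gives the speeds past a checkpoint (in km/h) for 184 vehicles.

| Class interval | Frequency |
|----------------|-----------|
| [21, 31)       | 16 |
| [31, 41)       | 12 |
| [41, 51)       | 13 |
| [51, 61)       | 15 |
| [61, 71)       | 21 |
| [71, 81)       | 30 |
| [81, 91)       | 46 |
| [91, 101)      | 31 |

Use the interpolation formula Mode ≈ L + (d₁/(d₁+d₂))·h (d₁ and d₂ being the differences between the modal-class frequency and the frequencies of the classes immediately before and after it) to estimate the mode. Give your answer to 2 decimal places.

Modal class: [81, 91) (highest frequency 46).
d₁ = 46 − 30 = 16, d₂ = 46 − 31 = 15
Mode ≈ 81 + (16/(16+15)) × 10 = 81 + 5.1613 = 86.1613

86.16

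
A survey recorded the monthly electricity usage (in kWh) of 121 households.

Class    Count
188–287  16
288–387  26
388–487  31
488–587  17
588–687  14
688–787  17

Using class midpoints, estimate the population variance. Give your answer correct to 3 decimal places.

Midpoints: 237.5, 337.5, 437.5, 537.5, 637.5, 737.5
n = 121, Σfm = 56737.5, mean = 468.9050
Σfm² = 29645156.25
Σf(m − x̄)² = Σfm² − (Σfm)²/n = 29645156.25 − 56737.5²/121 = 3040661.1570
Population variance = 3040661.1570 / 121 = 25129.4310

25129.431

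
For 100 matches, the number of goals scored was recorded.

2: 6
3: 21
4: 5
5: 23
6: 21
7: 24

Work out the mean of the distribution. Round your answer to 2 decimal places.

5.04

Values: 2, 3, 4, 5, 6, 7
Σfx = 6×2 + 21×3 + 5×4 + 23×5 + 21×6 + 24×7 = 504
n = Σf = 100
Mean = 504 / 100 = 5.0400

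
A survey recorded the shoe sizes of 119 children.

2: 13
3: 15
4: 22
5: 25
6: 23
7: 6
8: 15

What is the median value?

Cumulative frequencies: 13, 28, 50, 75, 98, 104, 119
n = 119, so the median is the value in position (n+1)/2 = 60.
Position 60 falls at value 5.

5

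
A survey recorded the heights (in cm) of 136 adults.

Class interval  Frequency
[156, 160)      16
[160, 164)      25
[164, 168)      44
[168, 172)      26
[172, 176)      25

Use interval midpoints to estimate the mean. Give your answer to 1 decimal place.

Midpoints: 158, 162, 166, 170, 174
Σfm = 16×158 + 25×162 + 44×166 + 26×170 + 25×174 = 22652
n = Σf = 136
Mean = 22652 / 136 = 166.5588

166.6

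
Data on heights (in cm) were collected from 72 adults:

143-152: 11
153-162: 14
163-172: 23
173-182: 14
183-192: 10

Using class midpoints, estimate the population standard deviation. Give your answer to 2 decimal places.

12.47

Midpoints: 147.5, 157.5, 167.5, 177.5, 187.5
n = 72, Σfm = 12040, mean = 167.2222
Σfm² = 2024550
Σf(m − x̄)² = Σfm² − (Σfm)²/n = 2024550 − 12040²/72 = 11194.4444
Population variance = 11194.4444 / 72 = 155.4784
Standard deviation = √155.4784 = 12.4691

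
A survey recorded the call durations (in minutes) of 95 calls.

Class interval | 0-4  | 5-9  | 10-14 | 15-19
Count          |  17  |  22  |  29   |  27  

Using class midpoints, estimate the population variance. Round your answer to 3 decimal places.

Midpoints: 2, 7, 12, 17
n = 95, Σfm = 995, mean = 10.4737
Σfm² = 13125
Σf(m − x̄)² = Σfm² − (Σfm)²/n = 13125 − 995²/95 = 2703.6842
Population variance = 2703.6842 / 95 = 28.4598

28.460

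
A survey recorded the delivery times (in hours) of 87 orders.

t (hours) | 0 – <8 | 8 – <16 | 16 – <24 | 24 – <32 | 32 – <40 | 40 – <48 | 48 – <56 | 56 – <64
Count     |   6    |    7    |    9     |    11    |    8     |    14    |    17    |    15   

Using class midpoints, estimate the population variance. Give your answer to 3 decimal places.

Midpoints: 4, 12, 20, 28, 36, 44, 52, 60
n = 87, Σfm = 3284, mean = 37.7471
Σfm² = 150768
Σf(m − x̄)² = Σfm² − (Σfm)²/n = 150768 − 3284²/87 = 26806.4368
Population variance = 26806.4368 / 87 = 308.1200

308.120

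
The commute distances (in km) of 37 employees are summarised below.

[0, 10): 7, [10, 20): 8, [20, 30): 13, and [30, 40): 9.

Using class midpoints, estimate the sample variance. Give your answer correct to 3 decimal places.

Midpoints: 5, 15, 25, 35
n = 37, Σfm = 795, mean = 21.4865
Σfm² = 21125
Σf(m − x̄)² = Σfm² − (Σfm)²/n = 21125 − 795²/37 = 4043.2432
Sample variance = 4043.2432 / 36 = 112.3123

112.312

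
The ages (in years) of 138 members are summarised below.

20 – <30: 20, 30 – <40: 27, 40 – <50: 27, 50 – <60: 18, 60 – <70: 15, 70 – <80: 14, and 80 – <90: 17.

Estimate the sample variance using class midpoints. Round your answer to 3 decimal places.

Midpoints: 25, 35, 45, 55, 65, 75, 85
n = 138, Σfm = 7120, mean = 51.5942
Σfm² = 419650
Σf(m − x̄)² = Σfm² − (Σfm)²/n = 419650 − 7120²/138 = 52299.2754
Sample variance = 52299.2754 / 137 = 381.7465

381.747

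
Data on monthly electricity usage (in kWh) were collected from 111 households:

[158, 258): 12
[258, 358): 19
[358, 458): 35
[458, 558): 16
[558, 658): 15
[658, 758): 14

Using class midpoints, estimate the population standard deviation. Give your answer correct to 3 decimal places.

Midpoints: 208, 308, 408, 508, 608, 708
n = 111, Σfm = 49788, mean = 448.5405
Σfm² = 24839504
Σf(m − x̄)² = Σfm² − (Σfm)²/n = 24839504 − 49788²/111 = 2507567.5676
Population variance = 2507567.5676 / 111 = 22590.6988
Standard deviation = √22590.6988 = 150.3020

150.302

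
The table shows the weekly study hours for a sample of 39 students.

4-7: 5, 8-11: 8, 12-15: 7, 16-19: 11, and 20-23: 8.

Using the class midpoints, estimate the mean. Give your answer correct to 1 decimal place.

Midpoints: 5.5, 9.5, 13.5, 17.5, 21.5
Σfm = 5×5.5 + 8×9.5 + 7×13.5 + 11×17.5 + 8×21.5 = 562.5
n = Σf = 39
Mean = 562.5 / 39 = 14.4231

14.4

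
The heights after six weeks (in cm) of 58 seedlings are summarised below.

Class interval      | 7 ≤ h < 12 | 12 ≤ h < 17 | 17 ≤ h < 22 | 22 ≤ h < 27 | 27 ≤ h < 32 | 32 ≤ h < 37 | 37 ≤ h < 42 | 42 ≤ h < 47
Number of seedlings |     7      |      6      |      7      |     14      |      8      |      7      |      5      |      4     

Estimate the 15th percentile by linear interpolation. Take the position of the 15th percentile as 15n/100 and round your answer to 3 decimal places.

13.417

Cumulative frequencies: 7, 13, 20, 34, 42, 49, 54, 58
n = 58; position = 15n/100 = 8.7.
This falls in the class 12 ≤ h < 17: L = 12, F = 7, f = 6, h = 5.
15th percentile ≈ 12 + ((8.7 − 7) / 6) × 5 = 13.4167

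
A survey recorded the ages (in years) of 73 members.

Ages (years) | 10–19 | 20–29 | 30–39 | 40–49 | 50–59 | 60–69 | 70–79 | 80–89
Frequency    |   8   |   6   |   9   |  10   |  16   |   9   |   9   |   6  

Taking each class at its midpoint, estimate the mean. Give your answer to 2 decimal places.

Midpoints: 14.5, 24.5, 34.5, 44.5, 54.5, 64.5, 74.5, 84.5
Σfm = 8×14.5 + 6×24.5 + 9×34.5 + 10×44.5 + 16×54.5 + 9×64.5 + 9×74.5 + 6×84.5 = 3648.5
n = Σf = 73
Mean = 3648.5 / 73 = 49.9795

49.98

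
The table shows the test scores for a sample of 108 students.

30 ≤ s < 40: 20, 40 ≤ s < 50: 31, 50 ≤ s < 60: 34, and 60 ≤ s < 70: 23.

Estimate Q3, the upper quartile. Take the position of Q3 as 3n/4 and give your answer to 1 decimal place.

58.8

Cumulative frequencies: 20, 51, 85, 108
n = 108; position = 3n/4 = 81.
This falls in the class 50 ≤ s < 60: L = 50, F = 51, f = 34, h = 10.
Upper quartile ≈ 50 + ((81 − 51) / 34) × 10 = 58.8235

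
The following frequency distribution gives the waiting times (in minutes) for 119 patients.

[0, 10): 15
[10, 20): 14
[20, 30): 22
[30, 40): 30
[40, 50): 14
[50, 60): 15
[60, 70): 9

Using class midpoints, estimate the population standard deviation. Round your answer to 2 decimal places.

17.47

Midpoints: 5, 15, 25, 35, 45, 55, 65
n = 119, Σfm = 3925, mean = 32.9832
Σfm² = 165775
Σf(m − x̄)² = Σfm² − (Σfm)²/n = 165775 − 3925²/119 = 36315.9664
Population variance = 36315.9664 / 119 = 305.1762
Standard deviation = √305.1762 = 17.4693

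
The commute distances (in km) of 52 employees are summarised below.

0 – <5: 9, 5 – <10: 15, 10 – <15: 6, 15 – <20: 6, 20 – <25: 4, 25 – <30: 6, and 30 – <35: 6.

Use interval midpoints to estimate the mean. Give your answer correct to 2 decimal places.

14.71

Midpoints: 2.5, 7.5, 12.5, 17.5, 22.5, 27.5, 32.5
Σfm = 9×2.5 + 15×7.5 + 6×12.5 + 6×17.5 + 4×22.5 + 6×27.5 + 6×32.5 = 765
n = Σf = 52
Mean = 765 / 52 = 14.7115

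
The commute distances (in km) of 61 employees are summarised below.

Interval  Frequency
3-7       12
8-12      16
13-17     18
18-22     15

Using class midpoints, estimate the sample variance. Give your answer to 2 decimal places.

28.65

Midpoints: 5, 10, 15, 20
n = 61, Σfm = 790, mean = 12.9508
Σfm² = 11950
Σf(m − x̄)² = Σfm² − (Σfm)²/n = 11950 − 790²/61 = 1718.8525
Sample variance = 1718.8525 / 60 = 28.6475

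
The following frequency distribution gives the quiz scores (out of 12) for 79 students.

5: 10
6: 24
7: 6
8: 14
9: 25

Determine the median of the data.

Cumulative frequencies: 10, 34, 40, 54, 79
n = 79, so the median is the value in position (n+1)/2 = 40.
Position 40 falls at value 7.

7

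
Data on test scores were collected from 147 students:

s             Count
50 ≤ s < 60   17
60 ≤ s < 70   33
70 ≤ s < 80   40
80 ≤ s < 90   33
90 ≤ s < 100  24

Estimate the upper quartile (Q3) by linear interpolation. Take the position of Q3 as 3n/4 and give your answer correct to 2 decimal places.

Cumulative frequencies: 17, 50, 90, 123, 147
n = 147; position = 3n/4 = 110.25.
This falls in the class 80 ≤ s < 90: L = 80, F = 90, f = 33, h = 10.
Upper quartile ≈ 80 + ((110.25 − 90) / 33) × 10 = 86.1364

86.14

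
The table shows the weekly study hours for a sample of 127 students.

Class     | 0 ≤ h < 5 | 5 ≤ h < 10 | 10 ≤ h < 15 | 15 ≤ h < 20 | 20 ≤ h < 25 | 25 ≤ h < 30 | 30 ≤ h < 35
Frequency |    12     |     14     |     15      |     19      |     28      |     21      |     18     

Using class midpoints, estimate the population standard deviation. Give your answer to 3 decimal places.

9.275

Midpoints: 2.5, 7.5, 12.5, 17.5, 22.5, 27.5, 32.5
n = 127, Σfm = 2447.5, mean = 19.2717
Σfm² = 58093.75
Σf(m − x̄)² = Σfm² − (Σfm)²/n = 58093.75 − 2447.5²/127 = 10926.3780
Population variance = 10926.3780 / 127 = 86.0345
Standard deviation = √86.0345 = 9.2755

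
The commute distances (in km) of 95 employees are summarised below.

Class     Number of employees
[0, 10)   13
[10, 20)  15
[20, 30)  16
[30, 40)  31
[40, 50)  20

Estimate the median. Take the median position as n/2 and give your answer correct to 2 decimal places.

Cumulative frequencies: 13, 28, 44, 75, 95
n = 95; position = n/2 = 47.5.
This falls in the class [30, 40): L = 30, F = 44, f = 31, h = 10.
Median ≈ 30 + ((47.5 − 44) / 31) × 10 = 31.1290

31.13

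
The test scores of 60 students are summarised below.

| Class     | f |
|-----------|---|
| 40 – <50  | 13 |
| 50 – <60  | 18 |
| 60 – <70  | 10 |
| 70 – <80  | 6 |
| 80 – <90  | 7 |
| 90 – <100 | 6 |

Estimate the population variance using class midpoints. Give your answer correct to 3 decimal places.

Midpoints: 45, 55, 65, 75, 85, 95
n = 60, Σfm = 3840, mean = 64.0000
Σfm² = 261500
Σf(m − x̄)² = Σfm² − (Σfm)²/n = 261500 − 3840²/60 = 15740.0000
Population variance = 15740.0000 / 60 = 262.3333

262.333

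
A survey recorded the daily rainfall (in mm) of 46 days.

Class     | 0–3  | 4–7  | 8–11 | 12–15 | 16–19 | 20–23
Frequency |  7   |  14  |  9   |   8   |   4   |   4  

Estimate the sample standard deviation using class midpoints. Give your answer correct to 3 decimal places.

6.022

Midpoints: 1.5, 5.5, 9.5, 13.5, 17.5, 21.5
n = 46, Σfm = 437, mean = 9.5000
Σfm² = 5783.5
Σf(m − x̄)² = Σfm² − (Σfm)²/n = 5783.5 − 437²/46 = 1632.0000
Sample variance = 1632.0000 / 45 = 36.2667
Standard deviation = √36.2667 = 6.0222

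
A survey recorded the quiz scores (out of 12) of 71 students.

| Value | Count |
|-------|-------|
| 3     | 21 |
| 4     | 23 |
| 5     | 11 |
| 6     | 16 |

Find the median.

Cumulative frequencies: 21, 44, 55, 71
n = 71, so the median is the value in position (n+1)/2 = 36.
Position 36 falls at value 4.

4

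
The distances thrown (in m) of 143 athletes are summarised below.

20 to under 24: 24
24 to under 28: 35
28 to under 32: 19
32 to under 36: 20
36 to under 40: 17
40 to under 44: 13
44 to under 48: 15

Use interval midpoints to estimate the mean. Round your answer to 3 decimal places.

Midpoints: 22, 26, 30, 34, 38, 42, 46
Σfm = 24×22 + 35×26 + 19×30 + 20×34 + 17×38 + 13×42 + 15×46 = 4570
n = Σf = 143
Mean = 4570 / 143 = 31.9580

31.958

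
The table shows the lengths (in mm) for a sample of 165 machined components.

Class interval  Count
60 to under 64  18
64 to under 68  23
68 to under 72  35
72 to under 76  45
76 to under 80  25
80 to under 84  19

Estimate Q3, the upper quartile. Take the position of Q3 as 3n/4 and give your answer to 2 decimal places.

76.44

Cumulative frequencies: 18, 41, 76, 121, 146, 165
n = 165; position = 3n/4 = 123.75.
This falls in the class 76 to under 80: L = 76, F = 121, f = 25, h = 4.
Upper quartile ≈ 76 + ((123.75 − 121) / 25) × 4 = 76.4400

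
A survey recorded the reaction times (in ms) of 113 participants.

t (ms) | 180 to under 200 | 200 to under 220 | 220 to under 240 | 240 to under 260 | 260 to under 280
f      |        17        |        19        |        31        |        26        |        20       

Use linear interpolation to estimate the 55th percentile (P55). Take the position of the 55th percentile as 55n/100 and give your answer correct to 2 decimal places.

236.87

Cumulative frequencies: 17, 36, 67, 93, 113
n = 113; position = 55n/100 = 62.15.
This falls in the class 220 to under 240: L = 220, F = 36, f = 31, h = 20.
55th percentile ≈ 220 + ((62.15 − 36) / 31) × 20 = 236.8710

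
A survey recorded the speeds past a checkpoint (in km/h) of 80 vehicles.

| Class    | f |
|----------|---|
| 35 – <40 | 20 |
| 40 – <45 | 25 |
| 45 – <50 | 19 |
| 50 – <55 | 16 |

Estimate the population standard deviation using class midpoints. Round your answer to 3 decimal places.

Midpoints: 37.5, 42.5, 47.5, 52.5
n = 80, Σfm = 3555, mean = 44.4375
Σfm² = 160250
Σf(m − x̄)² = Σfm² − (Σfm)²/n = 160250 − 3555²/80 = 2274.6875
Population variance = 2274.6875 / 80 = 28.4336
Standard deviation = √28.4336 = 5.3323

5.332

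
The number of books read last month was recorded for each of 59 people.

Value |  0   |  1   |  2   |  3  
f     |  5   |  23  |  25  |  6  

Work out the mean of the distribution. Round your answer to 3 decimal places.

Values: 0, 1, 2, 3
Σfx = 5×0 + 23×1 + 25×2 + 6×3 = 91
n = Σf = 59
Mean = 91 / 59 = 1.5424

1.542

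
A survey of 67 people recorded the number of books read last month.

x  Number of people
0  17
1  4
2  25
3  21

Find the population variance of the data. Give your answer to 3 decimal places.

1.324

Values: 0, 1, 2, 3
n = 67, Σfx = 117, mean = 1.7463
Σfx² = 293
Σf(x − x̄)² = Σfx² − (Σfx)²/n = 293 − 117²/67 = 88.6866
Population variance = 88.6866 / 67 = 1.3237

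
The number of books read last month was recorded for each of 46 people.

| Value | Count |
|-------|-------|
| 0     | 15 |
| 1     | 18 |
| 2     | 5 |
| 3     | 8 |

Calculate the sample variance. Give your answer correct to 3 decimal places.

Values: 0, 1, 2, 3
n = 46, Σfx = 52, mean = 1.1304
Σfx² = 110
Σf(x − x̄)² = Σfx² − (Σfx)²/n = 110 − 52²/46 = 51.2174
Sample variance = 51.2174 / 45 = 1.1382

1.138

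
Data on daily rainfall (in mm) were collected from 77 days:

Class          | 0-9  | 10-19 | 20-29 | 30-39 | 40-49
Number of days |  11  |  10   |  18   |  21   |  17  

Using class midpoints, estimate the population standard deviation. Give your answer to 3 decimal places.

13.296

Midpoints: 4.5, 14.5, 24.5, 34.5, 44.5
n = 77, Σfm = 2116.5, mean = 27.4870
Σfm² = 71789.25
Σf(m − x̄)² = Σfm² − (Σfm)²/n = 71789.25 − 2116.5²/77 = 13612.9870
Population variance = 13612.9870 / 77 = 176.7920
Standard deviation = √176.7920 = 13.2963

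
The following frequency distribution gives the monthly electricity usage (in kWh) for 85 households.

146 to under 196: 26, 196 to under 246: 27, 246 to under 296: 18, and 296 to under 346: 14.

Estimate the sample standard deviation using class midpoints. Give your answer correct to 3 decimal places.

Midpoints: 171, 221, 271, 321
n = 85, Σfm = 19785, mean = 232.7647
Σfm² = 4843485
Σf(m − x̄)² = Σfm² − (Σfm)²/n = 4843485 − 19785²/85 = 238235.2941
Sample variance = 238235.2941 / 84 = 2836.1345
Standard deviation = √2836.1345 = 53.2554

53.255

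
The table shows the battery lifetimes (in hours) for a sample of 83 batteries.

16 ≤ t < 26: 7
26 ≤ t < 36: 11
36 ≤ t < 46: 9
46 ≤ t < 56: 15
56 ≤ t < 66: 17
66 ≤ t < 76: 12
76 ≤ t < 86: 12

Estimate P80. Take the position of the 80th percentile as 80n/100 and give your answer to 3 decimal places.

Cumulative frequencies: 7, 18, 27, 42, 59, 71, 83
n = 83; position = 80n/100 = 66.4.
This falls in the class 66 ≤ t < 76: L = 66, F = 59, f = 12, h = 10.
80th percentile ≈ 66 + ((66.4 − 59) / 12) × 10 = 72.1667

72.167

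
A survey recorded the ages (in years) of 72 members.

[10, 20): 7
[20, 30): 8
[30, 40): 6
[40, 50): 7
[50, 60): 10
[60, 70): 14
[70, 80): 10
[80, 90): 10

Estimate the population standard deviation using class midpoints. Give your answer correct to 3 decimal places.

22.308

Midpoints: 15, 25, 35, 45, 55, 65, 75, 85
n = 72, Σfm = 3890, mean = 54.0278
Σfm² = 246000
Σf(m − x̄)² = Σfm² − (Σfm)²/n = 246000 − 3890²/72 = 35831.9444
Population variance = 35831.9444 / 72 = 497.6659
Standard deviation = √497.6659 = 22.3084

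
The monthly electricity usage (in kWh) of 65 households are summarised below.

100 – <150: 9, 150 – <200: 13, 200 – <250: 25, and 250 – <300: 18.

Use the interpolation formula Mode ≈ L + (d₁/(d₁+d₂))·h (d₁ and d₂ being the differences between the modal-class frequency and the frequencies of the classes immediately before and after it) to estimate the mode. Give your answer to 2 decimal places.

231.58

Modal class: 200 – <250 (highest frequency 25).
d₁ = 25 − 13 = 12, d₂ = 25 − 18 = 7
Mode ≈ 200 + (12/(12+7)) × 50 = 200 + 31.5789 = 231.5789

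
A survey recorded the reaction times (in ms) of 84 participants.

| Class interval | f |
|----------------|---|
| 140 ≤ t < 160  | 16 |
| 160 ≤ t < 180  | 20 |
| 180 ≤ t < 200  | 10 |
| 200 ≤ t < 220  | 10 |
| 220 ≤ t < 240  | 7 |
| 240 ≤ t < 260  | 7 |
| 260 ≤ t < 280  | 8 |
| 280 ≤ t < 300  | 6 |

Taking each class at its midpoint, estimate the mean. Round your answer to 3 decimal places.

203.095

Midpoints: 150, 170, 190, 210, 230, 250, 270, 290
Σfm = 16×150 + 20×170 + 10×190 + 10×210 + 7×230 + 7×250 + 8×270 + 6×290 = 17060
n = Σf = 84
Mean = 17060 / 84 = 203.0952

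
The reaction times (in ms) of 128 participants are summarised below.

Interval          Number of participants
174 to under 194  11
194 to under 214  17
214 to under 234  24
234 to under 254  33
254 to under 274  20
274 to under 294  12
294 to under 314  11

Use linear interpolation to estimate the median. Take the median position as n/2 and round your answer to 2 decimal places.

241.27

Cumulative frequencies: 11, 28, 52, 85, 105, 117, 128
n = 128; position = n/2 = 64.
This falls in the class 234 to under 254: L = 234, F = 52, f = 33, h = 20.
Median ≈ 234 + ((64 − 52) / 33) × 20 = 241.2727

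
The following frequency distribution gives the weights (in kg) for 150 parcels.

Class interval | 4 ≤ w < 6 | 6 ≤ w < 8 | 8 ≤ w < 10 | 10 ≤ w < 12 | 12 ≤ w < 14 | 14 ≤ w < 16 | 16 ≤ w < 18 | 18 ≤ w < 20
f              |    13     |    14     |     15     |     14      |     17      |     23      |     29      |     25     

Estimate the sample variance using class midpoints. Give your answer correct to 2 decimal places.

Midpoints: 5, 7, 9, 11, 13, 15, 17, 19
n = 150, Σfm = 1986, mean = 13.2400
Σfm² = 29374
Σf(m − x̄)² = Σfm² − (Σfm)²/n = 29374 − 1986²/150 = 3079.3600
Sample variance = 3079.3600 / 149 = 20.6668

20.67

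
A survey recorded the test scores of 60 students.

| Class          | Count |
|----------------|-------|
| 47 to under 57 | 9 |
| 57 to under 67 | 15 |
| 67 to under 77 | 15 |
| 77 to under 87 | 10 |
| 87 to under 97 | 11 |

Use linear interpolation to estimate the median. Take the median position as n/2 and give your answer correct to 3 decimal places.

71.000

Cumulative frequencies: 9, 24, 39, 49, 60
n = 60; position = n/2 = 30.
This falls in the class 67 to under 77: L = 67, F = 24, f = 15, h = 10.
Median ≈ 67 + ((30 − 24) / 15) × 10 = 71.0000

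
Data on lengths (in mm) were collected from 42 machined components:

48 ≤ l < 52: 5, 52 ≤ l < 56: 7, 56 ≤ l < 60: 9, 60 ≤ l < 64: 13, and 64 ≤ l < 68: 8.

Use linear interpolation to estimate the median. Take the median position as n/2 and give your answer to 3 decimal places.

60.000

Cumulative frequencies: 5, 12, 21, 34, 42
n = 42; position = n/2 = 21.
This falls in the class 56 ≤ l < 60: L = 56, F = 12, f = 9, h = 4.
Median ≈ 56 + ((21 − 12) / 9) × 4 = 60.0000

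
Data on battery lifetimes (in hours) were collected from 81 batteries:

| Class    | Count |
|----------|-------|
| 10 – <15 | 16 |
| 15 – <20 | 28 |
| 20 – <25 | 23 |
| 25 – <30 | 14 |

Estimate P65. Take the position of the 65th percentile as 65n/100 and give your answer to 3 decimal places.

Cumulative frequencies: 16, 44, 67, 81
n = 81; position = 65n/100 = 52.65.
This falls in the class 20 – <25: L = 20, F = 44, f = 23, h = 5.
65th percentile ≈ 20 + ((52.65 − 44) / 23) × 5 = 21.8804

21.880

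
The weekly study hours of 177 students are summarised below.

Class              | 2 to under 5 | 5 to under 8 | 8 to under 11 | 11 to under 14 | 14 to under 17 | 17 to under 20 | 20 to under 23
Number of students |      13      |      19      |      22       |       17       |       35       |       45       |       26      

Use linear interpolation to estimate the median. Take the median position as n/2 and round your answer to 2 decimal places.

15.50

Cumulative frequencies: 13, 32, 54, 71, 106, 151, 177
n = 177; position = n/2 = 88.5.
This falls in the class 14 to under 17: L = 14, F = 71, f = 35, h = 3.
Median ≈ 14 + ((88.5 − 71) / 35) × 3 = 15.5000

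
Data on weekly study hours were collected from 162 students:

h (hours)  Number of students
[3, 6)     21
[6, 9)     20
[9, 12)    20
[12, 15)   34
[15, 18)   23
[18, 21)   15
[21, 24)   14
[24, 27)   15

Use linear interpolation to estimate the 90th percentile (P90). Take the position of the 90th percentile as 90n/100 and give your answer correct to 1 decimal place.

Cumulative frequencies: 21, 41, 61, 95, 118, 133, 147, 162
n = 162; position = 90n/100 = 145.8.
This falls in the class [21, 24): L = 21, F = 133, f = 14, h = 3.
90th percentile ≈ 21 + ((145.8 − 133) / 14) × 3 = 23.7429

23.7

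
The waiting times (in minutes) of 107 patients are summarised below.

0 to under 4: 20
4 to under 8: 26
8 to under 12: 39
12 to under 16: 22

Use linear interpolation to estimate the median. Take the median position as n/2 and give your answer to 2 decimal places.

Cumulative frequencies: 20, 46, 85, 107
n = 107; position = n/2 = 53.5.
This falls in the class 8 to under 12: L = 8, F = 46, f = 39, h = 4.
Median ≈ 8 + ((53.5 − 46) / 39) × 4 = 8.7692

8.77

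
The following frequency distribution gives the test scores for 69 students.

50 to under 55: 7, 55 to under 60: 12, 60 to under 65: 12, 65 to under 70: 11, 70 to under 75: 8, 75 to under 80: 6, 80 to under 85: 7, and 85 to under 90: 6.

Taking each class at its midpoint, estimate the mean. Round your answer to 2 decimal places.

68.08

Midpoints: 52.5, 57.5, 62.5, 67.5, 72.5, 77.5, 82.5, 87.5
Σfm = 7×52.5 + 12×57.5 + 12×62.5 + 11×67.5 + 8×72.5 + 6×77.5 + 7×82.5 + 6×87.5 = 4697.5
n = Σf = 69
Mean = 4697.5 / 69 = 68.0797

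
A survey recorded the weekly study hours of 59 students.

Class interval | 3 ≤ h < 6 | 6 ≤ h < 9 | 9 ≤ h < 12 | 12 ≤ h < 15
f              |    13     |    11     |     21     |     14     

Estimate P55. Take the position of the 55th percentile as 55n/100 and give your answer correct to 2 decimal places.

10.21

Cumulative frequencies: 13, 24, 45, 59
n = 59; position = 55n/100 = 32.45.
This falls in the class 9 ≤ h < 12: L = 9, F = 24, f = 21, h = 3.
55th percentile ≈ 9 + ((32.45 − 24) / 21) × 3 = 10.2071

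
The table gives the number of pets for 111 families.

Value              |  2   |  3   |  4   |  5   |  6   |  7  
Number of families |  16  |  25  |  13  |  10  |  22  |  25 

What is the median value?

Cumulative frequencies: 16, 41, 54, 64, 86, 111
n = 111, so the median is the value in position (n+1)/2 = 56.
Position 56 falls at value 5.

5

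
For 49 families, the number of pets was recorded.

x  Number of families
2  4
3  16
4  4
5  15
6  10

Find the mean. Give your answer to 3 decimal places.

Values: 2, 3, 4, 5, 6
Σfx = 4×2 + 16×3 + 4×4 + 15×5 + 10×6 = 207
n = Σf = 49
Mean = 207 / 49 = 4.2245

4.224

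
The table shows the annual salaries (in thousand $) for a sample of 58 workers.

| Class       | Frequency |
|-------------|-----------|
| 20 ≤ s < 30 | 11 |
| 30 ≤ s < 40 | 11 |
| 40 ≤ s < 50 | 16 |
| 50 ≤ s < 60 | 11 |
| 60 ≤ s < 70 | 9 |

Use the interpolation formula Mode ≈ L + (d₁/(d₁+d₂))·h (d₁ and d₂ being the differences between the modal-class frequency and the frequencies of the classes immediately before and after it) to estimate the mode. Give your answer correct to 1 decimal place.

Modal class: 40 ≤ s < 50 (highest frequency 16).
d₁ = 16 − 11 = 5, d₂ = 16 − 11 = 5
Mode ≈ 40 + (5/(5+5)) × 10 = 40 + 5.0000 = 45.0000

45.0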